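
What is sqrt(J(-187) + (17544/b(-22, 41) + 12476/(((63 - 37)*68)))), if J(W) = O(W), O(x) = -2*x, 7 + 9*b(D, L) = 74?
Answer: sqrt(2400944418574)/29614 ≈ 52.323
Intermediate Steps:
b(D, L) = 67/9 (b(D, L) = -7/9 + (1/9)*74 = -7/9 + 74/9 = 67/9)
J(W) = -2*W
sqrt(J(-187) + (17544/b(-22, 41) + 12476/(((63 - 37)*68)))) = sqrt(-2*(-187) + (17544/(67/9) + 12476/(((63 - 37)*68)))) = sqrt(374 + (17544*(9/67) + 12476/((26*68)))) = sqrt(374 + (157896/67 + 12476/1768)) = sqrt(374 + (157896/67 + 12476*(1/1768))) = sqrt(374 + (157896/67 + 3119/442)) = sqrt(374 + 69999005/29614) = sqrt(81074641/29614) = sqrt(2400944418574)/29614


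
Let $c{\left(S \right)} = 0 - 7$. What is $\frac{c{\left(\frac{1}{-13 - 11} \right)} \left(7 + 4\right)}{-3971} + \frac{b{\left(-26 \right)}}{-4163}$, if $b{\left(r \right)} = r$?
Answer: $\frac{38527}{1502843} \approx 0.025636$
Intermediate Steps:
$c{\left(S \right)} = -7$ ($c{\left(S \right)} = 0 - 7 = -7$)
$\frac{c{\left(\frac{1}{-13 - 11} \right)} \left(7 + 4\right)}{-3971} + \frac{b{\left(-26 \right)}}{-4163} = \frac{\left(-7\right) \left(7 + 4\right)}{-3971} - \frac{26}{-4163} = \left(-7\right) 11 \left(- \frac{1}{3971}\right) - - \frac{26}{4163} = \left(-77\right) \left(- \frac{1}{3971}\right) + \frac{26}{4163} = \frac{7}{361} + \frac{26}{4163} = \frac{38527}{1502843}$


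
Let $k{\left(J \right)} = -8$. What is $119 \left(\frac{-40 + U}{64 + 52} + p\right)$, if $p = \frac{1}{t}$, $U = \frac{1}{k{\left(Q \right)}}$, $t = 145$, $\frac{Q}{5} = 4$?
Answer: $- \frac{187187}{4640} \approx -40.342$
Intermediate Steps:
$Q = 20$ ($Q = 5 \cdot 4 = 20$)
$U = - \frac{1}{8}$ ($U = \frac{1}{-8} = - \frac{1}{8} \approx -0.125$)
$p = \frac{1}{145} \approx 0.0068966$
$119 \left(\frac{-40 + U}{64 + 52} + p\right) = 119 \left(\frac{-40 - \frac{1}{8}}{64 + 52} + \frac{1}{145}\right) = 119 \left(- \frac{321}{8 \cdot 116} + \frac{1}{145}\right) = 119 \left(\left(- \frac{321}{8}\right) \frac{1}{116} + \frac{1}{145}\right) = 119 \left(- \frac{321}{928} + \frac{1}{145}\right) = 119 \left(- \frac{1573}{4640}\right) = - \frac{187187}{4640}$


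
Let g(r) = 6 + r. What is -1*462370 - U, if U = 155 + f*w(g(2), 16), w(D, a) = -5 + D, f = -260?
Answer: -461745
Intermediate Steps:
U = -625 (U = 155 - 260*(-5 + (6 + 2)) = 155 - 260*(-5 + 8) = 155 - 260*3 = 155 - 780 = -625)
-1*462370 - U = -1*462370 - 1*(-625) = -462370 + 625 = -461745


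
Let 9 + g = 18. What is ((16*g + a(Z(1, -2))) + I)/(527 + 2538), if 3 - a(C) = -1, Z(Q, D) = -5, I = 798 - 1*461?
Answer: 97/613 ≈ 0.15824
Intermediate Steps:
I = 337 (I = 798 - 461 = 337)
g = 9 (g = -9 + 18 = 9)
a(C) = 4 (a(C) = 3 - 1*(-1) = 3 + 1 = 4)
((16*g + a(Z(1, -2))) + I)/(527 + 2538) = ((16*9 + 4) + 337)/(527 + 2538) = ((144 + 4) + 337)/3065 = (148 + 337)*(1/3065) = 485*(1/3065) = 97/613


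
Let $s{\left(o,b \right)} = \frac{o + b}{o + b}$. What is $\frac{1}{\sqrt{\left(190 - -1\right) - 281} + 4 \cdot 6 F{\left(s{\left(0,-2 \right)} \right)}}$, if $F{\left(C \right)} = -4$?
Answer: $- \frac{16}{1551} - \frac{i \sqrt{10}}{3102} \approx -0.010316 - 0.0010194 i$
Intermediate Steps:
$s{\left(o,b \right)} = 1$ ($s{\left(o,b \right)} = \frac{b + o}{b + o} = 1$)
$\frac{1}{\sqrt{\left(190 - -1\right) - 281} + 4 \cdot 6 F{\left(s{\left(0,-2 \right)} \right)}} = \frac{1}{\sqrt{\left(190 - -1\right) - 281} + 4 \cdot 6 \left(-4\right)} = \frac{1}{\sqrt{\left(190 + 1\right) - 281} + 24 \left(-4\right)} = \frac{1}{\sqrt{191 - 281} - 96} = \frac{1}{\sqrt{-90} - 96} = \frac{1}{3 i \sqrt{10} - 96} = \frac{1}{-96 + 3 i \sqrt{10}}$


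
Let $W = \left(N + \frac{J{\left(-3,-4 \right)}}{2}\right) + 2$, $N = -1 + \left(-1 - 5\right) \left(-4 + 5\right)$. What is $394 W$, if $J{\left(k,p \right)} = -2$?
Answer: $-2364$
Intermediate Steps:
$N = -7$ ($N = -1 - 6 = -7$)
$W = -6$ ($W = \left(-7 - \frac{2}{2}\right) + 2 = \left(-7 - 1\right) + 2 = -8 + 2 = -6$)
$394 W = 394 \left(-6\right) = -2364$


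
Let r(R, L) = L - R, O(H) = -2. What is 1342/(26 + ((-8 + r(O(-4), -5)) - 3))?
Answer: 671/6 ≈ 111.83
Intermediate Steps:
1342/(26 + ((-8 + r(O(-4), -5)) - 3)) = 1342/(26 + ((-8 + (-5 - 1*(-2))) - 3)) = 1342/(26 + ((-8 + (-5 + 2)) - 3)) = 1342/(26 + ((-8 - 3) - 3)) = 1342/(26 + (-11 - 3)) = 1342/(26 - 14) = 1342/12 = (1/12)*1342 = 671/6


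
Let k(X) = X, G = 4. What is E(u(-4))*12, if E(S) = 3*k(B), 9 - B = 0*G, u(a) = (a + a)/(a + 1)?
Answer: 324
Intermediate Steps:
u(a) = 2*a/(1 + a) (u(a) = (2*a)/(1 + a) = 2*a/(1 + a))
B = 9 (B = 9 - 0*4 = 9 - 1*0 = 9 + 0 = 9)
E(S) = 27 (E(S) = 3*9 = 27)
E(u(-4))*12 = 27*12 = 324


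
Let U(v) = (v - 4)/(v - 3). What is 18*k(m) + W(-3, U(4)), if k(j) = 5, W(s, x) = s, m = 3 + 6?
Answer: 87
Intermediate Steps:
m = 9
U(v) = (-4 + v)/(-3 + v)
18*k(m) + W(-3, U(4)) = 18*5 - 3 = 90 - 3 = 87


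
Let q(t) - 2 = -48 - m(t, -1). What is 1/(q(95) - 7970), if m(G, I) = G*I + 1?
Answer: -1/7922 ≈ -0.00012623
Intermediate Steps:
m(G, I) = 1 + G*I
q(t) = -47 + t (q(t) = 2 + (-48 - (1 + t*(-1))) = 2 + (-48 - (1 - t)) = 2 + (-48 + (-1 + t)) = 2 + (-49 + t) = -47 + t)
1/(q(95) - 7970) = 1/((-47 + 95) - 7970) = 1/(48 - 7970) = 1/(-7922) = -1/7922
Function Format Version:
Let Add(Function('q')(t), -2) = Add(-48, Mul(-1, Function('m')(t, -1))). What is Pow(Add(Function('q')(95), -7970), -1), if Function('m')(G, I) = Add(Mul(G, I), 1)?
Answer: Rational(-1, 7922) ≈ -0.00012623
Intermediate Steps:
Function('m')(G, I) = Add(1, Mul(G, I))
Function('q')(t) = Add(-47, t) (Function('q')(t) = Add(2, Add(-48, Mul(-1, Add(1, Mul(t, -1))))) = Add(2, Add(-48, Mul(-1, Add(1, Mul(-1, t))))) = Add(2, Add(-48, Add(-1, t))) = Add(2, Add(-49, t)) = Add(-47, t))
Pow(Add(Function('q')(95), -7970), -1) = Pow(Add(Add(-47, 95), -7970), -1) = Pow(Add(48, -7970), -1) = Pow(-7922, -1) = Rational(-1, 7922)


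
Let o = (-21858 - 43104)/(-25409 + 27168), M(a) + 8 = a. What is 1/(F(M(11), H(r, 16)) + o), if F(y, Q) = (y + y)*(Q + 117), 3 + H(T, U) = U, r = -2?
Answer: 1759/1307058 ≈ 0.0013458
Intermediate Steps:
H(T, U) = -3 + U
M(a) = -8 + a
F(y, Q) = 2*y*(117 + Q) (F(y, Q) = (2*y)*(117 + Q) = 2*y*(117 + Q))
o = -64962/1759 ≈ -36.931
1/(F(M(11), H(r, 16)) + o) = 1/(2*(-8 + 11)*(117 + (-3 + 16)) - 64962/1759) = 1/(2*3*(117 + 13) - 64962/1759) = 1/(2*3*130 - 64962/1759) = 1/(780 - 64962/1759) = 1/(1307058/1759) = 1759/1307058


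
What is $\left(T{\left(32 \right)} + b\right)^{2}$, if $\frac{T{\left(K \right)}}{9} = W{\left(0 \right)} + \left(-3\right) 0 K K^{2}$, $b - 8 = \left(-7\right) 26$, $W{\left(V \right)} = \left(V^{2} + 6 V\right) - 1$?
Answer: $33489$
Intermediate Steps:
$W{\left(V \right)} = -1 + V^{2} + 6 V$
$b = -174$ ($b = 8 - 182 = -174$)
$T{\left(K \right)} = -9$ ($T{\left(K \right)} = 9 \left(\left(-1 + 0^{2} + 6 \cdot 0\right) + \left(-3\right) 0 K K^{2}\right) = 9 \left(\left(-1 + 0 + 0\right) + 0 K K^{2}\right) = 9 \left(-1 + 0 K^{2}\right) = 9 \left(-1 + 0\right) = 9 \left(-1\right) = -9$)
$\left(T{\left(32 \right)} + b\right)^{2} = \left(-9 - 174\right)^{2} = \left(-183\right)^{2} = 33489$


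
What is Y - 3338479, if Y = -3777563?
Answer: -7116042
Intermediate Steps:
Y - 3338479 = -3777563 - 3338479 = -7116042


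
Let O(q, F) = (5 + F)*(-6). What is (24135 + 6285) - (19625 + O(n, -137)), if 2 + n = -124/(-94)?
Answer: 10003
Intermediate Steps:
n = -32/47 (n = -2 - 124/(-94) = -2 - 124*(-1/94) = -2 + 62/47 = -32/47 ≈ -0.68085)
O(q, F) = -30 - 6*F
(24135 + 6285) - (19625 + O(n, -137)) = (24135 + 6285) - (19625 + (-30 - 6*(-137))) = 30420 - (19625 + (-30 + 822)) = 30420 - (19625 + 792) = 30420 - 1*20417 = 30420 - 20417 = 10003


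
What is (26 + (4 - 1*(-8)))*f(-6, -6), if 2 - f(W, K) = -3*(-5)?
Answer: -494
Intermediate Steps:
f(W, K) = -13 (f(W, K) = 2 - (-3)*(-5) = 2 - 1*15 = 2 - 15 = -13)
(26 + (4 - 1*(-8)))*f(-6, -6) = (26 + (4 - 1*(-8)))*(-13) = (26 + (4 + 8))*(-13) = (26 + 12)*(-13) = 38*(-13) = -494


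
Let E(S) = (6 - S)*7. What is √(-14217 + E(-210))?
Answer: 11*I*√105 ≈ 112.72*I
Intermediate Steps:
E(S) = 42 - 7*S
√(-14217 + E(-210)) = √(-14217 + (42 - 7*(-210))) = √(-14217 + (42 + 1470)) = √(-14217 + 1512) = √(-12705) = 11*I*√105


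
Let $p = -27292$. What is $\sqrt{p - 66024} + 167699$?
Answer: $167699 + 2 i \sqrt{23329} \approx 1.677 \cdot 10^{5} + 305.48 i$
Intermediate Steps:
$\sqrt{p - 66024} + 167699 = \sqrt{-27292 - 66024} + 167699 = \sqrt{-93316} + 167699 = 2 i \sqrt{23329} + 167699 = 167699 + 2 i \sqrt{23329}$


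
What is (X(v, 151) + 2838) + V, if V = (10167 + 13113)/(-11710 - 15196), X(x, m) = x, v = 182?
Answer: 40616420/13453 ≈ 3019.1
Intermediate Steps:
V = -11640/13453 (V = 23280/(-26906) = 23280*(-1/26906) = -11640/13453 ≈ -0.86523)
(X(v, 151) + 2838) + V = (182 + 2838) - 11640/13453 = 3020 - 11640/13453 = 40616420/13453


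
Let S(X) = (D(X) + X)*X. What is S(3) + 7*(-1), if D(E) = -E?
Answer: -7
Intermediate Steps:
S(X) = 0 (S(X) = (-X + X)*X = 0*X = 0)
S(3) + 7*(-1) = 0 + 7*(-1) = 0 - 7 = -7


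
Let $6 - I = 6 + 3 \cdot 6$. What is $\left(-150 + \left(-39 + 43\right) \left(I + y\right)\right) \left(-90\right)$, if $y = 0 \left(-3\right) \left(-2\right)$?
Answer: $19980$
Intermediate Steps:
$I = -18$ ($I = 6 - \left(6 + 3 \cdot 6\right) = 6 - \left(6 + 18\right) = 6 - 24 = -18$)
$y = 0$ ($y = 0 \left(-2\right) = 0$)
$\left(-150 + \left(-39 + 43\right) \left(I + y\right)\right) \left(-90\right) = \left(-150 + \left(-39 + 43\right) \left(-18 + 0\right)\right) \left(-90\right) = \left(-150 + 4 \left(-18\right)\right) \left(-90\right) = \left(-150 - 72\right) \left(-90\right) = \left(-222\right) \left(-90\right) = 19980$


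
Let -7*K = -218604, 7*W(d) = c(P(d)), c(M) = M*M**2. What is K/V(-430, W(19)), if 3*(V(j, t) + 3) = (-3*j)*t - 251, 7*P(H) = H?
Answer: 112471758/4111925 ≈ 27.353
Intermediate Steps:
P(H) = H/7
c(M) = M**3
W(d) = d**3/2401 (W(d) = (d/7)**3/7 = (d**3/343)/7 = d**3/2401)
V(j, t) = -260/3 - j*t (V(j, t) = -3 + ((-3*j)*t - 251)/3 = -3 + (-3*j*t - 251)/3 = -3 + (-251 - 3*j*t)/3 = -3 + (-251/3 - j*t) = -260/3 - j*t)
K = 218604/7 (K = -1/7*(-218604) = 218604/7 ≈ 31229.)
K/V(-430, W(19)) = 218604/(7*(-260/3 - 1*(-430)*(1/2401)*19**3)) = 218604/(7*(-260/3 - 1*(-430)*(1/2401)*6859)) = 218604/(7*(-260/3 - 1*(-430)*6859/2401)) = 218604/(7*(-260/3 + 2949370/2401)) = 218604/(7*(8223850/7203)) = (218604/7)*(7203/8223850) = 112471758/4111925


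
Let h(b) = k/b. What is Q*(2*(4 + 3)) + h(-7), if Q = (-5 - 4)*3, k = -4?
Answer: -2642/7 ≈ -377.43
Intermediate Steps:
Q = -27 (Q = -9*3 = -27)
h(b) = -4/b
Q*(2*(4 + 3)) + h(-7) = -54*(4 + 3) - 4/(-7) = -54*7 - 4*(-1/7) = -27*14 + 4/7 = -378 + 4/7 = -2642/7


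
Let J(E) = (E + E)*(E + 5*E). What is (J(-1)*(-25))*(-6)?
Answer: 1800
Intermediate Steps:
J(E) = 12*E² (J(E) = (2*E)*(6*E) = 12*E²)
(J(-1)*(-25))*(-6) = ((12*(-1)²)*(-25))*(-6) = ((12*1)*(-25))*(-6) = (12*(-25))*(-6) = -300*(-6) = 1800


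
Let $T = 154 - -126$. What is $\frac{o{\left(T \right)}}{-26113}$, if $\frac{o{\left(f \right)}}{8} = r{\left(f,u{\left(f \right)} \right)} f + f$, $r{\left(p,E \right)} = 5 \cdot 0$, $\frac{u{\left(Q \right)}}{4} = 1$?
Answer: $- \frac{2240}{26113} \approx -0.085781$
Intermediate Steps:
$u{\left(Q \right)} = 4$ ($u{\left(Q \right)} = 4 \cdot 1 = 4$)
$r{\left(p,E \right)} = 0$
$T = 280$ ($T = 154 + 126 = 280$)
$o{\left(f \right)} = 8 f$ ($o{\left(f \right)} = 8 \left(0 f + f\right) = 8 \left(0 + f\right) = 8 f$)
$\frac{o{\left(T \right)}}{-26113} = \frac{8 \cdot 280}{-26113} = 2240 \left(- \frac{1}{26113}\right) = - \frac{2240}{26113}$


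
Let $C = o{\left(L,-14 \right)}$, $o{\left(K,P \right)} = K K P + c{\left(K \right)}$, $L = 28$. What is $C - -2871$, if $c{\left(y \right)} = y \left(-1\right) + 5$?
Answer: $-8128$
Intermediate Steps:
$c{\left(y \right)} = 5 - y$ ($c{\left(y \right)} = - y + 5 = 5 - y$)
$o{\left(K,P \right)} = 5 - K + P K^{2}$ ($o{\left(K,P \right)} = K K P - \left(-5 + K\right) = K^{2} P - \left(-5 + K\right) = P K^{2} - \left(-5 + K\right) = 5 - K + P K^{2}$)
$C = -10999$ ($C = 5 - 28 - 14 \cdot 28^{2} = 5 - 28 - 10976 = -10999$)
$C - -2871 = -10999 - -2871 = -10999 + 2871 = -8128$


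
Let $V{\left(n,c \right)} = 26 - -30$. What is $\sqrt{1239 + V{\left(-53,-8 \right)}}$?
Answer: $\sqrt{1295} \approx 35.986$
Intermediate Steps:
$V{\left(n,c \right)} = 56$ ($V{\left(n,c \right)} = 26 + 30 = 56$)
$\sqrt{1239 + V{\left(-53,-8 \right)}} = \sqrt{1239 + 56} = \sqrt{1295}$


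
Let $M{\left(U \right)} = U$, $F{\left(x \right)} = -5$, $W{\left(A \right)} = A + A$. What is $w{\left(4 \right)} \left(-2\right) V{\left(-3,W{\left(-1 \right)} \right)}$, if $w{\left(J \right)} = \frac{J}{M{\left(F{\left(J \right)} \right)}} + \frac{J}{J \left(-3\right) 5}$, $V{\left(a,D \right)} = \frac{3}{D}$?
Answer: $- \frac{13}{5} \approx -2.6$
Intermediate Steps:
$W{\left(A \right)} = 2 A$
$w{\left(J \right)} = - \frac{1}{15} - \frac{J}{5}$ ($w{\left(J \right)} = \frac{J}{-5} + \frac{J}{J \left(-3\right) 5} = J \left(- \frac{1}{5}\right) + \frac{J}{- 3 J 5} = - \frac{J}{5} + \frac{J}{\left(-15\right) J} = - \frac{J}{5} + J \left(- \frac{1}{15 J}\right) = - \frac{J}{5} - \frac{1}{15} = - \frac{1}{15} - \frac{J}{5}$)
$w{\left(4 \right)} \left(-2\right) V{\left(-3,W{\left(-1 \right)} \right)} = \left(- \frac{1}{15} - \frac{4}{5}\right) \left(-2\right) \frac{3}{2 \left(-1\right)} = \left(- \frac{1}{15} - \frac{4}{5}\right) \left(-2\right) \frac{3}{-2} = \left(- \frac{13}{15}\right) \left(-2\right) 3 \left(- \frac{1}{2}\right) = \frac{26}{15} \left(- \frac{3}{2}\right) = - \frac{13}{5}$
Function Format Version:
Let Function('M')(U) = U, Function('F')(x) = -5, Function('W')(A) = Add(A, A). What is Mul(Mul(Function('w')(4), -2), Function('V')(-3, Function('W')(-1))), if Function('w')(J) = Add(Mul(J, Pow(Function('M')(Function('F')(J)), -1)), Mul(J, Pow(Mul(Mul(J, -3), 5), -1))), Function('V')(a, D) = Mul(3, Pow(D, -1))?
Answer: Rational(-13, 5) ≈ -2.6000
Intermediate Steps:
Function('W')(A) = Mul(2, A)
Function('w')(J) = Add(Rational(-1, 15), Mul(Rational(-1, 5), J)) (Function('w')(J) = Add(Mul(J, Pow(-5, -1)), Mul(J, Pow(Mul(Mul(J, -3), 5), -1))) = Add(Mul(J, Rational(-1, 5)), Mul(J, Pow(Mul(Mul(-3, J), 5), -1))) = Add(Mul(Rational(-1, 5), J), Mul(J, Pow(Mul(-15, J), -1))) = Add(Mul(Rational(-1, 5), J), Mul(J, Mul(Rational(-1, 15), Pow(J, -1)))) = Add(Mul(Rational(-1, 5), J), Rational(-1, 15)) = Add(Rational(-1, 15), Mul(Rational(-1, 5), J)))
Mul(Mul(Function('w')(4), -2), Function('V')(-3, Function('W')(-1))) = Mul(Mul(Add(Rational(-1, 15), Mul(Rational(-1, 5), 4)), -2), Mul(3, Pow(Mul(2, -1), -1))) = Mul(Mul(Add(Rational(-1, 15), Rational(-4, 5)), -2), Mul(3, Pow(-2, -1))) = Mul(Mul(Rational(-13, 15), -2), Mul(3, Rational(-1, 2))) = Mul(Rational(26, 15), Rational(-3, 2)) = Rational(-13, 5)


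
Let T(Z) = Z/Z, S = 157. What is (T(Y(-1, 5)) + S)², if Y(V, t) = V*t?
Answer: 24964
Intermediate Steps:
T(Z) = 1
(T(Y(-1, 5)) + S)² = (1 + 157)² = 158² = 24964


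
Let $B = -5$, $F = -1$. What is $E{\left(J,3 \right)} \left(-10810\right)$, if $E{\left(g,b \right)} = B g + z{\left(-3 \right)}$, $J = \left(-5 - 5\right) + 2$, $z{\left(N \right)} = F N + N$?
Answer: $-432400$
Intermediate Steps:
$z{\left(N \right)} = 0$ ($z{\left(N \right)} = - N + N = 0$)
$J = -8$ ($J = -10 + 2 = -8$)
$E{\left(g,b \right)} = - 5 g$ ($E{\left(g,b \right)} = - 5 g + 0 = - 5 g$)
$E{\left(J,3 \right)} \left(-10810\right) = \left(-5\right) \left(-8\right) \left(-10810\right) = 40 \left(-10810\right) = -432400$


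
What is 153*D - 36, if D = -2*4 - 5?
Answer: -2025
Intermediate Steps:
D = -13 (D = -8 - 5 = -13)
153*D - 36 = 153*(-13) - 36 = -1989 - 36 = -2025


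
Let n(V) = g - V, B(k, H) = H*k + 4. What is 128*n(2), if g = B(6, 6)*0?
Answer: -256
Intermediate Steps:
B(k, H) = 4 + H*k
g = 0 (g = (4 + 6*6)*0 = (4 + 36)*0 = 40*0 = 0)
n(V) = -V (n(V) = 0 - V = -V)
128*n(2) = 128*(-1*2) = 128*(-2) = -256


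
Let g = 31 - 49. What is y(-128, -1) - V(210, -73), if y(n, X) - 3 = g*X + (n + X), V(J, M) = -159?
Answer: 51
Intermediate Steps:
g = -18
y(n, X) = 3 + n - 17*X (y(n, X) = 3 + (-18*X + (n + X)) = 3 + (-18*X + (X + n)) = 3 + (n - 17*X) = 3 + n - 17*X)
y(-128, -1) - V(210, -73) = (3 - 128 - 17*(-1)) - 1*(-159) = (3 - 128 + 17) + 159 = -108 + 159 = 51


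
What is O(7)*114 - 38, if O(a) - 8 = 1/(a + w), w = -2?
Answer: 4484/5 ≈ 896.80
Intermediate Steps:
O(a) = 8 + 1/(-2 + a) (O(a) = 8 + 1/(a - 2) = 8 + 1/(-2 + a))
O(7)*114 - 38 = ((-15 + 8*7)/(-2 + 7))*114 - 38 = ((-15 + 56)/5)*114 - 38 = ((⅕)*41)*114 - 38 = (41/5)*114 - 38 = 4674/5 - 38 = 4484/5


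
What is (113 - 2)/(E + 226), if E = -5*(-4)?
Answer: 37/82 ≈ 0.45122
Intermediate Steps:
E = 20
(113 - 2)/(E + 226) = (113 - 2)/(20 + 226) = 111/246 = 111*(1/246) = 37/82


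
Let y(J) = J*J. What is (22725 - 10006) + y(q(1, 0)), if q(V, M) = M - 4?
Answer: 12735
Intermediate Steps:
q(V, M) = -4 + M
y(J) = J²
(22725 - 10006) + y(q(1, 0)) = (22725 - 10006) + (-4 + 0)² = 12719 + (-4)² = 12719 + 16 = 12735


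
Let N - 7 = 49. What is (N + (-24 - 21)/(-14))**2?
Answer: 687241/196 ≈ 3506.3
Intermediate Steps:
N = 56 (N = 7 + 49 = 56)
(N + (-24 - 21)/(-14))**2 = (56 + (-24 - 21)/(-14))**2 = (56 - 45*(-1/14))**2 = (56 + 45/14)**2 = (829/14)**2 = 687241/196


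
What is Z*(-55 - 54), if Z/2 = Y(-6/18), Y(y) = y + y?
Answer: 436/3 ≈ 145.33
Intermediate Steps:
Y(y) = 2*y
Z = -4/3 (Z = 2*(2*(-6/18)) = 2*(2*(-6*1/18)) = 2*(2*(-⅓)) = 2*(-⅔) = -4/3 ≈ -1.3333)
Z*(-55 - 54) = -4*(-55 - 54)/3 = -4/3*(-109) = 436/3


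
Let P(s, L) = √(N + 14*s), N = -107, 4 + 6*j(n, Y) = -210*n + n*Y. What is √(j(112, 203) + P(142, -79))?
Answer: √(-1182 + 27*√209)/3 ≈ 9.3788*I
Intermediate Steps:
j(n, Y) = -⅔ - 35*n + Y*n/6 (j(n, Y) = -⅔ + (-210*n + n*Y)/6 = -⅔ + (-210*n + Y*n)/6 = -⅔ + (-35*n + Y*n/6) = -⅔ - 35*n + Y*n/6)
P(s, L) = √(-107 + 14*s)
√(j(112, 203) + P(142, -79)) = √((-⅔ - 35*112 + (⅙)*203*112) + √(-107 + 14*142)) = √((-⅔ - 3920 + 11368/3) + √(-107 + 1988)) = √(-394/3 + √1881) = √(-394/3 + 3*√209)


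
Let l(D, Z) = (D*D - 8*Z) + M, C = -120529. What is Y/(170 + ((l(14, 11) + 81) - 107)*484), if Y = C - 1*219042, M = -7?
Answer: -339571/36470 ≈ -9.3110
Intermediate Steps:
l(D, Z) = -7 + D² - 8*Z (l(D, Z) = (D*D - 8*Z) - 7 = (D² - 8*Z) - 7 = -7 + D² - 8*Z)
Y = -339571 (Y = -120529 - 1*219042 = -120529 - 219042 = -339571)
Y/(170 + ((l(14, 11) + 81) - 107)*484) = -339571/(170 + (((-7 + 14² - 8*11) + 81) - 107)*484) = -339571/(170 + (((-7 + 196 - 88) + 81) - 107)*484) = -339571/(170 + ((101 + 81) - 107)*484) = -339571/(170 + (182 - 107)*484) = -339571/(170 + 75*484) = -339571/(170 + 36300) = -339571/36470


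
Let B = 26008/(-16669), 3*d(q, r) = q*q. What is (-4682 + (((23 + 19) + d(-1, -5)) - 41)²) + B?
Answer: -702365690/150021 ≈ -4681.8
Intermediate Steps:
d(q, r) = q²/3 (d(q, r) = (q*q)/3 = q²/3)
B = -26008/16669 (B = 26008*(-1/16669) = -26008/16669 ≈ -1.5603)
(-4682 + (((23 + 19) + d(-1, -5)) - 41)²) + B = (-4682 + (((23 + 19) + (⅓)*(-1)²) - 41)²) - 26008/16669 = (-4682 + ((42 + (⅓)*1) - 41)²) - 26008/16669 = (-4682 + ((42 + ⅓) - 41)²) - 26008/16669 = (-4682 + (127/3 - 41)²) - 26008/16669 = (-4682 + (4/3)²) - 26008/16669 = (-4682 + 16/9) - 26008/16669 = -42122/9 - 26008/16669 = -702365690/150021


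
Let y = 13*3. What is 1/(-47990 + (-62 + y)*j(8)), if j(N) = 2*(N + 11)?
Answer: -1/48864 ≈ -2.0465e-5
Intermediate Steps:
y = 39
j(N) = 22 + 2*N (j(N) = 2*(11 + N) = 22 + 2*N)
1/(-47990 + (-62 + y)*j(8)) = 1/(-47990 + (-62 + 39)*(22 + 2*8)) = 1/(-47990 - 23*(22 + 16)) = 1/(-47990 - 23*38) = 1/(-47990 - 874) = 1/(-48864) = -1/48864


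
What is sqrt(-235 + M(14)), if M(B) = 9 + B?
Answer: 2*I*sqrt(53) ≈ 14.56*I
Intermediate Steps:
sqrt(-235 + M(14)) = sqrt(-235 + (9 + 14)) = sqrt(-235 + 23) = sqrt(-212) = 2*I*sqrt(53)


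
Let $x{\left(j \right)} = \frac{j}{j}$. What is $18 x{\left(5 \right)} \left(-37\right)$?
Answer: $-666$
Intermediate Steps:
$x{\left(j \right)} = 1$
$18 x{\left(5 \right)} \left(-37\right) = 18 \cdot 1 \left(-37\right) = 18 \left(-37\right) = -666$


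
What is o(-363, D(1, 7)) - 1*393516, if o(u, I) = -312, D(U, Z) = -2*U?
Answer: -393828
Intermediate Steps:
o(-363, D(1, 7)) - 1*393516 = -312 - 1*393516 = -312 - 393516 = -393828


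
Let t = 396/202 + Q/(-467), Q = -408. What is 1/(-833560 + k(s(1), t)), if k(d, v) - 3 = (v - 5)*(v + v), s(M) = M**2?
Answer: -2224725889/1854463150396201 ≈ -1.1997e-6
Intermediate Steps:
t = 133674/47167 (t = 396/202 - 408/(-467) = 396*(1/202) - 408*(-1/467) = 198/101 + 408/467 = 133674/47167 ≈ 2.8341)
k(d, v) = 3 + 2*v*(-5 + v) (k(d, v) = 3 + (v - 5)*(v + v) = 3 + (-5 + v)*(2*v) = 3 + 2*v*(-5 + v))
1/(-833560 + k(s(1), t)) = 1/(-833560 + (3 - 10*133674/47167 + 2*(133674/47167)**2)) = 1/(-833560 + (3 - 1336740/47167 + 2*(17868738276/2224725889))) = 1/(-833560 + (3 - 1336740/47167 + 35737476552/2224725889)) = 1/(-833560 - 20638361361/2224725889) = 1/(-1854463150396201/2224725889) = -2224725889/1854463150396201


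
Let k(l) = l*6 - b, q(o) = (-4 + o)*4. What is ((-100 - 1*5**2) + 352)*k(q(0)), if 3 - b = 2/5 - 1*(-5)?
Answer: -106236/5 ≈ -21247.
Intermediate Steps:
q(o) = -16 + 4*o
b = -12/5 (b = 3 - (2/5 - 1*(-5)) = 3 - (2*(1/5) + 5) = 3 - (2/5 + 5) = 3 - 1*27/5 = 3 - 27/5 = -12/5 ≈ -2.4000)
k(l) = 12/5 + 6*l (k(l) = l*6 - 1*(-12/5) = 6*l + 12/5 = 12/5 + 6*l)
((-100 - 1*5**2) + 352)*k(q(0)) = ((-100 - 1*5**2) + 352)*(12/5 + 6*(-16 + 4*0)) = ((-100 - 1*25) + 352)*(12/5 + 6*(-16 + 0)) = ((-100 - 25) + 352)*(12/5 + 6*(-16)) = (-125 + 352)*(12/5 - 96) = 227*(-468/5) = -106236/5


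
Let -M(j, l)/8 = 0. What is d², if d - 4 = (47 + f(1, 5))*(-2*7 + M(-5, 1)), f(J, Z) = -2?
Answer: 391876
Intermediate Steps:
M(j, l) = 0 (M(j, l) = -8*0 = 0)
d = -626 (d = 4 + (47 - 2)*(-2*7 + 0) = 4 + 45*(-14 + 0) = 4 + 45*(-14) = 4 - 630 = -626)
d² = (-626)² = 391876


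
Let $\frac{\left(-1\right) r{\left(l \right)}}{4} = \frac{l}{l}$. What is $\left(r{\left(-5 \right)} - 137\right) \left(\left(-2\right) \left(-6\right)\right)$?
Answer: $-1692$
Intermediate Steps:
$r{\left(l \right)} = -4$ ($r{\left(l \right)} = - 4 \frac{l}{l} = \left(-4\right) 1 = -4$)
$\left(r{\left(-5 \right)} - 137\right) \left(\left(-2\right) \left(-6\right)\right) = \left(-4 - 137\right) \left(\left(-2\right) \left(-6\right)\right) = \left(-141\right) 12 = -1692$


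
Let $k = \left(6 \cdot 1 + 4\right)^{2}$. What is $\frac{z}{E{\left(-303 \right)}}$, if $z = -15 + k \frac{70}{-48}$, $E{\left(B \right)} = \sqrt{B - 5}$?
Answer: $\frac{965 i \sqrt{77}}{924} \approx 9.1643 i$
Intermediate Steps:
$k = 100$ ($k = \left(6 + 4\right)^{2} = 10^{2} = 100$)
$E{\left(B \right)} = \sqrt{-5 + B}$
$z = - \frac{965}{6}$ ($z = -15 + 100 \frac{70}{-48} = -15 + 100 \cdot 70 \left(- \frac{1}{48}\right) = -15 + 100 \left(- \frac{35}{24}\right) = -15 - \frac{875}{6} = - \frac{965}{6} \approx -160.83$)
$\frac{z}{E{\left(-303 \right)}} = - \frac{965}{6 \sqrt{-5 - 303}} = - \frac{965}{6 \sqrt{-308}} = - \frac{965}{6 \cdot 2 i \sqrt{77}} = - \frac{965 \left(- \frac{i \sqrt{77}}{154}\right)}{6} = \frac{965 i \sqrt{77}}{924}$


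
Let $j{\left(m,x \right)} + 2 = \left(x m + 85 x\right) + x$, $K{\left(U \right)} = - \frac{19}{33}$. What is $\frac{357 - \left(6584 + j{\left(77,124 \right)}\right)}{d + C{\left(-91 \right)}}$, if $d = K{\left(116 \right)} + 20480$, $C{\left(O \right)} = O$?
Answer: $- \frac{872421}{672818} \approx -1.2967$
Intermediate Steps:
$K{\left(U \right)} = - \frac{19}{33}$ ($K{\left(U \right)} = \left(-19\right) \frac{1}{33} = - \frac{19}{33}$)
$j{\left(m,x \right)} = -2 + 86 x + m x$ ($j{\left(m,x \right)} = -2 + \left(\left(x m + 85 x\right) + x\right) = -2 + \left(\left(m x + 85 x\right) + x\right) = -2 + \left(\left(85 x + m x\right) + x\right) = -2 + \left(86 x + m x\right) = -2 + 86 x + m x$)
$d = \frac{675821}{33}$ ($d = - \frac{19}{33} + 20480 = \frac{675821}{33} \approx 20479.0$)
$\frac{357 - \left(6584 + j{\left(77,124 \right)}\right)}{d + C{\left(-91 \right)}} = \frac{357 - \left(6582 + 20212\right)}{\frac{675821}{33} - 91} = \frac{357 - 26794}{\frac{672818}{33}} = \left(357 - 26794\right) \frac{33}{672818} = \left(-26437\right) \frac{33}{672818} = - \frac{872421}{672818}$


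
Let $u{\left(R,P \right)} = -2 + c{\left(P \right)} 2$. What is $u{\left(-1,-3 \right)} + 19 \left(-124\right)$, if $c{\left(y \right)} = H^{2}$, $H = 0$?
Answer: $-2358$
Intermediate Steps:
$c{\left(y \right)} = 0$ ($c{\left(y \right)} = 0^{2} = 0$)
$u{\left(R,P \right)} = -2$ ($u{\left(R,P \right)} = -2 + 0 \cdot 2 = -2 + 0 = -2$)
$u{\left(-1,-3 \right)} + 19 \left(-124\right) = -2 + 19 \left(-124\right) = -2 - 2356 = -2358$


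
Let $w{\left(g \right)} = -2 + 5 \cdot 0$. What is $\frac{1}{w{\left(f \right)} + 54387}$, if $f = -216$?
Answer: $\frac{1}{54385} \approx 1.8387 \cdot 10^{-5}$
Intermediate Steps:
$w{\left(g \right)} = -2$ ($w{\left(g \right)} = -2 + 0 = -2$)
$\frac{1}{w{\left(f \right)} + 54387} = \frac{1}{-2 + 54387} = \frac{1}{54385}$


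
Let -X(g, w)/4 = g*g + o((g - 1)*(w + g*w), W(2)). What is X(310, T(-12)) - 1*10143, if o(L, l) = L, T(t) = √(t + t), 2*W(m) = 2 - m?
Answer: -394543 - 768792*I*√6 ≈ -3.9454e+5 - 1.8831e+6*I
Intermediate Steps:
W(m) = 1 - m/2 (W(m) = (2 - m)/2 = 1 - m/2)
T(t) = √2*√t (T(t) = √(2*t) = √2*√t)
X(g, w) = -4*g² - 4*(-1 + g)*(w + g*w) (X(g, w) = -4*(g*g + (g - 1)*(w + g*w)) = -4*(g² + (-1 + g)*(w + g*w)) = -4*g² - 4*(-1 + g)*(w + g*w))
X(310, T(-12)) - 1*10143 = (-4*310² + 4*(√2*√(-12)) - 4*√2*√(-12)*310²) - 1*10143 = (-4*96100 + 4*(√2*(2*I*√3)) - 4*√2*(2*I*√3)*96100) - 10143 = (-384400 + 4*(2*I*√6) - 4*2*I*√6*96100) - 10143 = (-384400 + 8*I*√6 - 768800*I*√6) - 10143 = (-384400 - 768792*I*√6) - 10143 = -394543 - 768792*I*√6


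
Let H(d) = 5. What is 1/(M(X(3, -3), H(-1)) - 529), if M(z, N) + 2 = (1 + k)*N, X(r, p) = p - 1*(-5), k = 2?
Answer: -1/516 ≈ -0.0019380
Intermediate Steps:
X(r, p) = 5 + p (X(r, p) = p + 5 = 5 + p)
M(z, N) = -2 + 3*N (M(z, N) = -2 + (1 + 2)*N = -2 + 3*N)
1/(M(X(3, -3), H(-1)) - 529) = 1/((-2 + 3*5) - 529) = 1/((-2 + 15) - 529) = 1/(13 - 529) = 1/(-516) = -1/516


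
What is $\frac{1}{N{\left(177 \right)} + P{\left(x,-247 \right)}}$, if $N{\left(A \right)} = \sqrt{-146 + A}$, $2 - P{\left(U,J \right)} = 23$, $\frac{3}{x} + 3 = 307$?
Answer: $- \frac{21}{410} - \frac{\sqrt{31}}{410} \approx -0.064799$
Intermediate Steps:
$x = \frac{3}{304}$ ($x = \frac{3}{-3 + 307} = \frac{3}{304} \approx 0.0098684$)
$P{\left(U,J \right)} = -21$ ($P{\left(U,J \right)} = 2 - 23 = -21$)
$\frac{1}{N{\left(177 \right)} + P{\left(x,-247 \right)}} = \frac{1}{\sqrt{-146 + 177} - 21} = \frac{1}{\sqrt{31} - 21} = \frac{1}{-21 + \sqrt{31}}$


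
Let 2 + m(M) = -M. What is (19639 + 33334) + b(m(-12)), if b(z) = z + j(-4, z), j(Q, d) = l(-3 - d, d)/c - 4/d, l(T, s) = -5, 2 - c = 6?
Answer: 1059677/20 ≈ 52984.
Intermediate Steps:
c = -4 (c = 2 - 1*6 = 2 - 6 = -4)
m(M) = -2 - M
j(Q, d) = 5/4 - 4/d (j(Q, d) = -5/(-4) - 4/d = -5*(-¼) - 4/d = 5/4 - 4/d)
b(z) = 5/4 + z - 4/z (b(z) = z + (5/4 - 4/z) = 5/4 + z - 4/z)
(19639 + 33334) + b(m(-12)) = (19639 + 33334) + (5/4 + (-2 - 1*(-12)) - 4/(-2 - 1*(-12))) = 52973 + (5/4 + (-2 + 12) - 4/(-2 + 12)) = 52973 + (5/4 + 10 - 4/10) = 52973 + (5/4 + 10 - 4*⅒) = 52973 + (5/4 + 10 - ⅖) = 52973 + 217/20 = 1059677/20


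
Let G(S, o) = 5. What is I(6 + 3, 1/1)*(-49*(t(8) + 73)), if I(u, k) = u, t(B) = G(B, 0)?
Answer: -34398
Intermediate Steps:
t(B) = 5
I(6 + 3, 1/1)*(-49*(t(8) + 73)) = (6 + 3)*(-49*(5 + 73)) = 9*(-49*78) = 9*(-3822) = -34398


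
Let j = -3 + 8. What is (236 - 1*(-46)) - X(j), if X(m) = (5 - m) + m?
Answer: 277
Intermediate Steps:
j = 5
X(m) = 5
(236 - 1*(-46)) - X(j) = (236 - 1*(-46)) - 1*5 = (236 + 46) - 5 = 282 - 5 = 277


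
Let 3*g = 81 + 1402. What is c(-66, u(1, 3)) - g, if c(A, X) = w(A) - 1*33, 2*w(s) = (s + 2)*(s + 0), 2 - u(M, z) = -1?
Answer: 4754/3 ≈ 1584.7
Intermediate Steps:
u(M, z) = 3 (u(M, z) = 2 - 1*(-1) = 2 + 1 = 3)
w(s) = s*(2 + s)/2 (w(s) = ((s + 2)*(s + 0))/2 = ((2 + s)*s)/2 = (s*(2 + s))/2 = s*(2 + s)/2)
c(A, X) = -33 + A*(2 + A)/2 (c(A, X) = A*(2 + A)/2 - 1*33 = A*(2 + A)/2 - 33 = -33 + A*(2 + A)/2)
g = 1483/3 (g = (81 + 1402)/3 = (⅓)*1483 = 1483/3 ≈ 494.33)
c(-66, u(1, 3)) - g = (-33 + (½)*(-66)*(2 - 66)) - 1*1483/3 = (-33 + (½)*(-66)*(-64)) - 1483/3 = (-33 + 2112) - 1483/3 = 2079 - 1483/3 = 4754/3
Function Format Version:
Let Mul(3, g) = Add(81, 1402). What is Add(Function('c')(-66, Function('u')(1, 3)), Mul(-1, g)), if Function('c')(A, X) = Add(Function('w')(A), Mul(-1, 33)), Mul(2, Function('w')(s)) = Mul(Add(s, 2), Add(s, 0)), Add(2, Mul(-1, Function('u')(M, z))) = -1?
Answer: Rational(4754, 3) ≈ 1584.7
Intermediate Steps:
Function('u')(M, z) = 3 (Function('u')(M, z) = Add(2, Mul(-1, -1)) = Add(2, 1) = 3)
Function('w')(s) = Mul(Rational(1, 2), s, Add(2, s)) (Function('w')(s) = Mul(Rational(1, 2), Mul(Add(s, 2), Add(s, 0))) = Mul(Rational(1, 2), Mul(Add(2, s), s)) = Mul(Rational(1, 2), Mul(s, Add(2, s))) = Mul(Rational(1, 2), s, Add(2, s)))
Function('c')(A, X) = Add(-33, Mul(Rational(1, 2), A, Add(2, A))) (Function('c')(A, X) = Add(Mul(Rational(1, 2), A, Add(2, A)), Mul(-1, 33)) = Add(Mul(Rational(1, 2), A, Add(2, A)), -33) = Add(-33, Mul(Rational(1, 2), A, Add(2, A))))
g = Rational(1483, 3) (g = Mul(Rational(1, 3), Add(81, 1402)) = Mul(Rational(1, 3), 1483) = Rational(1483, 3) ≈ 494.33)
Add(Function('c')(-66, Function('u')(1, 3)), Mul(-1, g)) = Add(Add(-33, Mul(Rational(1, 2), -66, Add(2, -66))), Mul(-1, Rational(1483, 3))) = Add(Add(-33, Mul(Rational(1, 2), -66, -64)), Rational(-1483, 3)) = Add(Add(-33, 2112), Rational(-1483, 3)) = Add(2079, Rational(-1483, 3)) = Rational(4754, 3)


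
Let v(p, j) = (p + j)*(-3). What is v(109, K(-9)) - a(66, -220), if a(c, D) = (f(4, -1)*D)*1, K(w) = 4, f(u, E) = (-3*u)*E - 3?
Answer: 1641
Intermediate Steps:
f(u, E) = -3 - 3*E*u (f(u, E) = -3*E*u - 3 = -3 - 3*E*u)
v(p, j) = -3*j - 3*p (v(p, j) = (j + p)*(-3) = -3*j - 3*p)
a(c, D) = 9*D (a(c, D) = ((-3 - 3*(-1)*4)*D)*1 = ((-3 + 12)*D)*1 = (9*D)*1 = 9*D)
v(109, K(-9)) - a(66, -220) = (-3*4 - 3*109) - 9*(-220) = (-12 - 327) - 1*(-1980) = -339 + 1980 = 1641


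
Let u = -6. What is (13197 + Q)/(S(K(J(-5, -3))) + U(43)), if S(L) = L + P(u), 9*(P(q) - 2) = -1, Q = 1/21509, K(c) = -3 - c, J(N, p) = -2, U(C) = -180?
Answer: -1277344233/17336254 ≈ -73.681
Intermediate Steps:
Q = 1/21509 ≈ 4.6492e-5
P(q) = 17/9 (P(q) = 2 + (⅑)*(-1) = 2 - ⅑ = 17/9)
S(L) = 17/9 + L (S(L) = L + 17/9 = 17/9 + L)
(13197 + Q)/(S(K(J(-5, -3))) + U(43)) = (13197 + 1/21509)/((17/9 + (-3 - 1*(-2))) - 180) = 283854274/(21509*((17/9 + (-3 + 2)) - 180)) = 283854274/(21509*((17/9 - 1) - 180)) = 283854274/(21509*(8/9 - 180)) = 283854274/(21509*(-1612/9)) = (283854274/21509)*(-9/1612) = -1277344233/17336254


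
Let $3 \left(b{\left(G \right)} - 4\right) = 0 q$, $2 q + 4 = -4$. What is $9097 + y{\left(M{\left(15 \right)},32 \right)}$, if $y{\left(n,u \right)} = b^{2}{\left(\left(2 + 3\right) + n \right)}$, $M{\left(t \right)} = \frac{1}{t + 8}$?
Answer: $9113$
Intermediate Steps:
$q = -4$ ($q = -2 + \frac{1}{2} \left(-4\right) = -2 - 2 = -4$)
$M{\left(t \right)} = \frac{1}{8 + t}$
$b{\left(G \right)} = 4$ ($b{\left(G \right)} = 4 + \frac{0 \left(-4\right)}{3} = 4 + \frac{1}{3} \cdot 0 = 4 + 0 = 4$)
$y{\left(n,u \right)} = 16$ ($y{\left(n,u \right)} = 4^{2} = 16$)
$9097 + y{\left(M{\left(15 \right)},32 \right)} = 9097 + 16 = 9113$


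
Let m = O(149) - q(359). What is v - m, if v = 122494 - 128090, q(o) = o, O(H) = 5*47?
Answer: -5472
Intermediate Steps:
O(H) = 235
v = -5596
m = -124 (m = 235 - 1*359 = 235 - 359 = -124)
v - m = -5596 - 1*(-124) = -5596 + 124 = -5472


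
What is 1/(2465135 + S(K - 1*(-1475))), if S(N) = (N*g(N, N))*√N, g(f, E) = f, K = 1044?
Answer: -2465135/101417947178420374 + 6345361*√2519/101417947178420374 ≈ 3.1159e-9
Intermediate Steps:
S(N) = N^(5/2) (S(N) = (N*N)*√N = N²*√N = N^(5/2))
1/(2465135 + S(K - 1*(-1475))) = 1/(2465135 + (1044 - 1*(-1475))^(5/2)) = 1/(2465135 + (1044 + 1475)^(5/2)) = 1/(2465135 + 2519^(5/2)) = 1/(2465135 + 6345361*√2519)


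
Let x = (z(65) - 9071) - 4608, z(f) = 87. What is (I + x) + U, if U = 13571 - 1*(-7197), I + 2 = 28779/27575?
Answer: 197851829/27575 ≈ 7175.0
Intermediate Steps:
I = -26371/27575 (I = -2 + 28779/27575 = -26371/27575 ≈ -0.95634)
U = 20768 (U = 13571 + 7197 = 20768)
x = -13592 (x = (87 - 9071) - 4608 = -8984 - 4608 = -13592)
(I + x) + U = (-26371/27575 - 13592) + 20768 = -374825771/27575 + 20768 = 197851829/27575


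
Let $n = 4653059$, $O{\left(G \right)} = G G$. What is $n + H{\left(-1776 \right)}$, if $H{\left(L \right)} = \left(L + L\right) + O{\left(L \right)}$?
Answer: $7803683$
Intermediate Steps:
$O{\left(G \right)} = G^{2}$
$H{\left(L \right)} = L^{2} + 2 L$ ($H{\left(L \right)} = \left(L + L\right) + L^{2} = 2 L + L^{2} = L^{2} + 2 L$)
$n + H{\left(-1776 \right)} = 4653059 - 1776 \left(2 - 1776\right) = 4653059 - -3150624 = 4653059 + 3150624 = 7803683$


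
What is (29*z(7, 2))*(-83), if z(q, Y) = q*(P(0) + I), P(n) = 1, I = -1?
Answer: 0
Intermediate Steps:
z(q, Y) = 0 (z(q, Y) = q*(1 - 1) = q*0 = 0)
(29*z(7, 2))*(-83) = (29*0)*(-83) = 0*(-83) = 0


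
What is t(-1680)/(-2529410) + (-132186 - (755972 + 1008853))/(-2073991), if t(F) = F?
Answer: 480180289839/524597357531 ≈ 0.91533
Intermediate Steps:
t(-1680)/(-2529410) + (-132186 - (755972 + 1008853))/(-2073991) = -1680/(-2529410) + (-132186 - (755972 + 1008853))/(-2073991) = -1680*(-1/2529410) + (-132186 - 1*1764825)*(-1/2073991) = 168/252941 + (-132186 - 1764825)*(-1/2073991) = 168/252941 - 1897011*(-1/2073991) = 168/252941 + 1897011/2073991 = 480180289839/524597357531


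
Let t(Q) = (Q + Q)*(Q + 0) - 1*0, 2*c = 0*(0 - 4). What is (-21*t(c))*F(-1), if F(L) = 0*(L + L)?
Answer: 0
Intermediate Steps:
c = 0 (c = (0*(0 - 4))/2 = (0*(-4))/2 = (½)*0 = 0)
F(L) = 0 (F(L) = 0*(2*L) = 0)
t(Q) = 2*Q² (t(Q) = (2*Q)*Q + 0 = 2*Q² + 0 = 2*Q²)
(-21*t(c))*F(-1) = -42*0²*0 = -42*0*0 = -21*0*0 = 0*0 = 0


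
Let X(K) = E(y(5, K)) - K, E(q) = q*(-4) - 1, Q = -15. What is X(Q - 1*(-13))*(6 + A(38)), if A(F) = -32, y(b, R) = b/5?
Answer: 78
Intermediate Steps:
y(b, R) = b/5 (y(b, R) = b*(1/5) = b/5)
E(q) = -1 - 4*q (E(q) = -4*q - 1 = -1 - 4*q)
X(K) = -5 - K (X(K) = (-1 - 4*5/5) - K = (-1 - 4*1) - K = (-1 - 4) - K = -5 - K)
X(Q - 1*(-13))*(6 + A(38)) = (-5 - (-15 - 1*(-13)))*(6 - 32) = (-5 - (-15 + 13))*(-26) = (-5 - 1*(-2))*(-26) = (-5 + 2)*(-26) = -3*(-26) = 78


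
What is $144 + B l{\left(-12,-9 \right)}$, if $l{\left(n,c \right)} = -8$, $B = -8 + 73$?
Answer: $-376$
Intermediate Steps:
$B = 65$
$144 + B l{\left(-12,-9 \right)} = 144 + 65 \left(-8\right) = 144 - 520 = -376$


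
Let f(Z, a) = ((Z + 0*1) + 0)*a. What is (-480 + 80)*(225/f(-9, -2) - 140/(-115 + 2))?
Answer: -621000/113 ≈ -5495.6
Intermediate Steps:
f(Z, a) = Z*a (f(Z, a) = ((Z + 0) + 0)*a = (Z + 0)*a = Z*a)
(-480 + 80)*(225/f(-9, -2) - 140/(-115 + 2)) = (-480 + 80)*(225/((-9*(-2))) - 140/(-115 + 2)) = -400*(225/18 - 140/(-113)) = -400*(225*(1/18) - 140*(-1/113)) = -400*(25/2 + 140/113) = -400*3105/226 = -621000/113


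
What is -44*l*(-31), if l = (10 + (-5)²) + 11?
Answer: 62744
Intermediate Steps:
l = 46 (l = (10 + 25) + 11 = 35 + 11 = 46)
-44*l*(-31) = -44*46*(-31) = -2024*(-31) = 62744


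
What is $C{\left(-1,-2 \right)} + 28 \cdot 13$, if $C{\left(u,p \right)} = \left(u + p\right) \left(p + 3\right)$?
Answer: $361$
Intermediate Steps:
$C{\left(u,p \right)} = \left(3 + p\right) \left(p + u\right)$ ($C{\left(u,p \right)} = \left(p + u\right) \left(3 + p\right) = \left(3 + p\right) \left(p + u\right)$)
$C{\left(-1,-2 \right)} + 28 \cdot 13 = \left(\left(-2\right)^{2} + 3 \left(-2\right) + 3 \left(-1\right) - -2\right) + 28 \cdot 13 = \left(4 - 6 - 3 + 2\right) + 364 = -3 + 364 = 361$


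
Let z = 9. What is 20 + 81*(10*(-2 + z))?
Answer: 5690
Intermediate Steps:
20 + 81*(10*(-2 + z)) = 20 + 81*(10*(-2 + 9)) = 20 + 81*(10*7) = 20 + 81*70 = 20 + 5670 = 5690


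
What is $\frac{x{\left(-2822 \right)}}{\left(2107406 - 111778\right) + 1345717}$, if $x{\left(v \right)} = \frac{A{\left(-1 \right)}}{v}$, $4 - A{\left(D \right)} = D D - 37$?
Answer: $- \frac{4}{942927559} \approx -4.2421 \cdot 10^{-9}$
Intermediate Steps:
$A{\left(D \right)} = 41 - D^{2}$ ($A{\left(D \right)} = 4 - \left(D D - 37\right) = 4 - \left(D^{2} - 37\right) = 4 - \left(-37 + D^{2}\right) = 41 - D^{2}$)
$x{\left(v \right)} = \frac{40}{v}$ ($x{\left(v \right)} = \frac{41 - \left(-1\right)^{2}}{v} = \frac{41 - 1}{v} = \frac{40}{v}$)
$\frac{x{\left(-2822 \right)}}{\left(2107406 - 111778\right) + 1345717} = \frac{40 \frac{1}{-2822}}{\left(2107406 - 111778\right) + 1345717} = \frac{40 \left(- \frac{1}{2822}\right)}{1995628 + 1345717} = - \frac{20}{1411 \cdot 3341345} = \left(- \frac{20}{1411}\right) \frac{1}{3341345} = - \frac{4}{942927559}$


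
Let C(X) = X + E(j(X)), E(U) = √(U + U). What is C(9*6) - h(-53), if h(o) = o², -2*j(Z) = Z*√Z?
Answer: -2755 + 9*I*2^(¾)*3^(¼) ≈ -2755.0 + 19.92*I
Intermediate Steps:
j(Z) = -Z^(3/2)/2 (j(Z) = -Z*√Z/2 = -Z^(3/2)/2)
E(U) = √2*√U (E(U) = √(2*U) = √2*√U)
C(X) = X + √(-X^(3/2)) (C(X) = X + √2*√(-X^(3/2)/2) = X + √2*(√2*√(-X^(3/2))/2) = X + √(-X^(3/2)))
C(9*6) - h(-53) = (9*6 + √(-(9*6)^(3/2))) - 1*(-53)² = (54 + √(-54^(3/2))) - 1*2809 = (54 + √(-162*√6)) - 2809 = (54 + 9*I*2^(¾)*3^(¼)) - 2809 = -2755 + 9*I*2^(¾)*3^(¼)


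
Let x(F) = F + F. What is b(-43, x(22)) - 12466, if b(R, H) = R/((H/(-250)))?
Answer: -268877/22 ≈ -12222.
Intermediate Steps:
x(F) = 2*F
b(R, H) = -250*R/H (b(R, H) = R/((H*(-1/250))) = R/((-H/250)) = R*(-250/H) = -250*R/H)
b(-43, x(22)) - 12466 = -250*(-43)/2*22 - 12466 = -250*(-43)/44 - 12466 = -250*(-43)*1/44 - 12466 = 5375/22 - 12466 = -268877/22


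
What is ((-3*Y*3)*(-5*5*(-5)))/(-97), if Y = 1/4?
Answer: 1125/388 ≈ 2.8995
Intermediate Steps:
Y = ¼ ≈ 0.25000
((-3*Y*3)*(-5*5*(-5)))/(-97) = ((-3*¼*3)*(-5*5*(-5)))/(-97) = ((-¾*3)*(-25*(-5)))*(-1/97) = -9/4*125*(-1/97) = -1125/4*(-1/97) = 1125/388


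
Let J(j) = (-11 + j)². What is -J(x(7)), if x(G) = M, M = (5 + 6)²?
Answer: -12100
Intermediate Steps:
M = 121 (M = 11² = 121)
x(G) = 121
-J(x(7)) = -(-11 + 121)² = -1*110² = -1*12100 = -12100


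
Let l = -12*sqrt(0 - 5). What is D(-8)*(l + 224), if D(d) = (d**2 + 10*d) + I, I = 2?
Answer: -3136 + 168*I*sqrt(5) ≈ -3136.0 + 375.66*I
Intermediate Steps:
D(d) = 2 + d**2 + 10*d (D(d) = (d**2 + 10*d) + 2 = 2 + d**2 + 10*d)
l = -12*I*sqrt(5) ≈ -26.833*I
D(-8)*(l + 224) = (2 + (-8)**2 + 10*(-8))*(-12*I*sqrt(5) + 224) = (2 + 64 - 80)*(224 - 12*I*sqrt(5)) = -14*(224 - 12*I*sqrt(5)) = -3136 + 168*I*sqrt(5)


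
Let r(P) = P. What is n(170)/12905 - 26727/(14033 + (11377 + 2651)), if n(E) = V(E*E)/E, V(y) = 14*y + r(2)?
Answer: -23640746114/30780812425 ≈ -0.76803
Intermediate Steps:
V(y) = 2 + 14*y (V(y) = 14*y + 2 = 2 + 14*y)
n(E) = (2 + 14*E**2)/E (n(E) = (2 + 14*(E*E))/E = (2 + 14*E**2)/E)
n(170)/12905 - 26727/(14033 + (11377 + 2651)) = (2/170 + 14*170)/12905 - 26727/(14033 + (11377 + 2651)) = (2*(1/170) + 2380)*(1/12905) - 26727/(14033 + 14028) = (1/85 + 2380)*(1/12905) - 26727/28061 = (202301/85)*(1/12905) - 26727*1/28061 = 202301/1096925 - 26727/28061 = -23640746114/30780812425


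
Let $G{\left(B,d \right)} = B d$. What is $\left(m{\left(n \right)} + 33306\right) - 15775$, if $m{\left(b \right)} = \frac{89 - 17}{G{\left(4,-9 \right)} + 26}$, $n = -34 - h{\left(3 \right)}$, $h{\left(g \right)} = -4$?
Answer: $\frac{87619}{5} \approx 17524.0$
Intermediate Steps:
$n = -30$ ($n = -34 - -4 = -34 + 4 = -30$)
$m{\left(b \right)} = - \frac{36}{5}$ ($m{\left(b \right)} = \frac{89 - 17}{4 \left(-9\right) + 26} = \frac{72}{-36 + 26} = \frac{72}{-10} = 72 \left(- \frac{1}{10}\right) = - \frac{36}{5}$)
$\left(m{\left(n \right)} + 33306\right) - 15775 = \left(- \frac{36}{5} + 33306\right) - 15775 = \frac{166494}{5} - 15775 = \frac{87619}{5}$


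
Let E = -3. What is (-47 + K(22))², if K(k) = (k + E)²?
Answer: 98596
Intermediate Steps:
K(k) = (-3 + k)² (K(k) = (k - 3)² = (-3 + k)²)
(-47 + K(22))² = (-47 + (-3 + 22)²)² = (-47 + 19²)² = (-47 + 361)² = 314² = 98596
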